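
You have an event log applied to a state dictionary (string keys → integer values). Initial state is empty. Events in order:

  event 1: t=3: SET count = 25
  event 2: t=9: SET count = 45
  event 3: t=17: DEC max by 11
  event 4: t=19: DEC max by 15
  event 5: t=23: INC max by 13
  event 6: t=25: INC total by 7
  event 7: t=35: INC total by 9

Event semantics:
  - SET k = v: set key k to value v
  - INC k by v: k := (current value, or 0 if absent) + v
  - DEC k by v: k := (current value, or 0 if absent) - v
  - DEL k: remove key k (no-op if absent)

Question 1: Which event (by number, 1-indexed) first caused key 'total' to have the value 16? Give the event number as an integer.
Answer: 7

Derivation:
Looking for first event where total becomes 16:
  event 6: total = 7
  event 7: total 7 -> 16  <-- first match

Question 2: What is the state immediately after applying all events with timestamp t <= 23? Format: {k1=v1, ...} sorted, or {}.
Apply events with t <= 23 (5 events):
  after event 1 (t=3: SET count = 25): {count=25}
  after event 2 (t=9: SET count = 45): {count=45}
  after event 3 (t=17: DEC max by 11): {count=45, max=-11}
  after event 4 (t=19: DEC max by 15): {count=45, max=-26}
  after event 5 (t=23: INC max by 13): {count=45, max=-13}

Answer: {count=45, max=-13}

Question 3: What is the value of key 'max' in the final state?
Track key 'max' through all 7 events:
  event 1 (t=3: SET count = 25): max unchanged
  event 2 (t=9: SET count = 45): max unchanged
  event 3 (t=17: DEC max by 11): max (absent) -> -11
  event 4 (t=19: DEC max by 15): max -11 -> -26
  event 5 (t=23: INC max by 13): max -26 -> -13
  event 6 (t=25: INC total by 7): max unchanged
  event 7 (t=35: INC total by 9): max unchanged
Final: max = -13

Answer: -13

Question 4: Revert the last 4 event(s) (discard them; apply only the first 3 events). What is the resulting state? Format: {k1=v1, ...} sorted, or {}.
Keep first 3 events (discard last 4):
  after event 1 (t=3: SET count = 25): {count=25}
  after event 2 (t=9: SET count = 45): {count=45}
  after event 3 (t=17: DEC max by 11): {count=45, max=-11}

Answer: {count=45, max=-11}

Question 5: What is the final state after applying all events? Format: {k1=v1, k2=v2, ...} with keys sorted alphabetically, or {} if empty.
  after event 1 (t=3: SET count = 25): {count=25}
  after event 2 (t=9: SET count = 45): {count=45}
  after event 3 (t=17: DEC max by 11): {count=45, max=-11}
  after event 4 (t=19: DEC max by 15): {count=45, max=-26}
  after event 5 (t=23: INC max by 13): {count=45, max=-13}
  after event 6 (t=25: INC total by 7): {count=45, max=-13, total=7}
  after event 7 (t=35: INC total by 9): {count=45, max=-13, total=16}

Answer: {count=45, max=-13, total=16}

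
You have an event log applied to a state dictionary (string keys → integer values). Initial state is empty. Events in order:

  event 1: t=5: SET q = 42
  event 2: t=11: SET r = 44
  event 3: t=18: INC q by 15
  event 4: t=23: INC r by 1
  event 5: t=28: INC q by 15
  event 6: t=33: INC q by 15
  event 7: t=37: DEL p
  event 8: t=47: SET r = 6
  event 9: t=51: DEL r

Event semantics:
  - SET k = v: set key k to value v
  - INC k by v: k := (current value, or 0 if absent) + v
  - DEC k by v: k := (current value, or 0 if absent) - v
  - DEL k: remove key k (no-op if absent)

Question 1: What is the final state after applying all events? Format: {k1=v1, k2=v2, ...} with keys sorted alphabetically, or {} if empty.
Answer: {q=87}

Derivation:
  after event 1 (t=5: SET q = 42): {q=42}
  after event 2 (t=11: SET r = 44): {q=42, r=44}
  after event 3 (t=18: INC q by 15): {q=57, r=44}
  after event 4 (t=23: INC r by 1): {q=57, r=45}
  after event 5 (t=28: INC q by 15): {q=72, r=45}
  after event 6 (t=33: INC q by 15): {q=87, r=45}
  after event 7 (t=37: DEL p): {q=87, r=45}
  after event 8 (t=47: SET r = 6): {q=87, r=6}
  after event 9 (t=51: DEL r): {q=87}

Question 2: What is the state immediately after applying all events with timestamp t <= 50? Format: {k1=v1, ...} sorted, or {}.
Answer: {q=87, r=6}

Derivation:
Apply events with t <= 50 (8 events):
  after event 1 (t=5: SET q = 42): {q=42}
  after event 2 (t=11: SET r = 44): {q=42, r=44}
  after event 3 (t=18: INC q by 15): {q=57, r=44}
  after event 4 (t=23: INC r by 1): {q=57, r=45}
  after event 5 (t=28: INC q by 15): {q=72, r=45}
  after event 6 (t=33: INC q by 15): {q=87, r=45}
  after event 7 (t=37: DEL p): {q=87, r=45}
  after event 8 (t=47: SET r = 6): {q=87, r=6}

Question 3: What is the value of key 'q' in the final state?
Track key 'q' through all 9 events:
  event 1 (t=5: SET q = 42): q (absent) -> 42
  event 2 (t=11: SET r = 44): q unchanged
  event 3 (t=18: INC q by 15): q 42 -> 57
  event 4 (t=23: INC r by 1): q unchanged
  event 5 (t=28: INC q by 15): q 57 -> 72
  event 6 (t=33: INC q by 15): q 72 -> 87
  event 7 (t=37: DEL p): q unchanged
  event 8 (t=47: SET r = 6): q unchanged
  event 9 (t=51: DEL r): q unchanged
Final: q = 87

Answer: 87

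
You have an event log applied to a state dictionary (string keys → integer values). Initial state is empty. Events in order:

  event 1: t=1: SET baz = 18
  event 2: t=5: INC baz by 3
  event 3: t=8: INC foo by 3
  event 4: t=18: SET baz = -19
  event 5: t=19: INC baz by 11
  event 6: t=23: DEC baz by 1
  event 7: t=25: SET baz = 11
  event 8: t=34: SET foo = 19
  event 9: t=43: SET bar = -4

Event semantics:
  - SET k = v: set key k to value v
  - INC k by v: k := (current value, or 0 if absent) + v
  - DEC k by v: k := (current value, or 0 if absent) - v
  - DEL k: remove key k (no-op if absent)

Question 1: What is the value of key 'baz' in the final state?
Answer: 11

Derivation:
Track key 'baz' through all 9 events:
  event 1 (t=1: SET baz = 18): baz (absent) -> 18
  event 2 (t=5: INC baz by 3): baz 18 -> 21
  event 3 (t=8: INC foo by 3): baz unchanged
  event 4 (t=18: SET baz = -19): baz 21 -> -19
  event 5 (t=19: INC baz by 11): baz -19 -> -8
  event 6 (t=23: DEC baz by 1): baz -8 -> -9
  event 7 (t=25: SET baz = 11): baz -9 -> 11
  event 8 (t=34: SET foo = 19): baz unchanged
  event 9 (t=43: SET bar = -4): baz unchanged
Final: baz = 11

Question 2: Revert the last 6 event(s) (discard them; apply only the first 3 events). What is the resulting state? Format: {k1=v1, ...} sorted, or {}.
Answer: {baz=21, foo=3}

Derivation:
Keep first 3 events (discard last 6):
  after event 1 (t=1: SET baz = 18): {baz=18}
  after event 2 (t=5: INC baz by 3): {baz=21}
  after event 3 (t=8: INC foo by 3): {baz=21, foo=3}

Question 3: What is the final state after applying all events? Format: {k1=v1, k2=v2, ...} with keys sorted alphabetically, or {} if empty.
  after event 1 (t=1: SET baz = 18): {baz=18}
  after event 2 (t=5: INC baz by 3): {baz=21}
  after event 3 (t=8: INC foo by 3): {baz=21, foo=3}
  after event 4 (t=18: SET baz = -19): {baz=-19, foo=3}
  after event 5 (t=19: INC baz by 11): {baz=-8, foo=3}
  after event 6 (t=23: DEC baz by 1): {baz=-9, foo=3}
  after event 7 (t=25: SET baz = 11): {baz=11, foo=3}
  after event 8 (t=34: SET foo = 19): {baz=11, foo=19}
  after event 9 (t=43: SET bar = -4): {bar=-4, baz=11, foo=19}

Answer: {bar=-4, baz=11, foo=19}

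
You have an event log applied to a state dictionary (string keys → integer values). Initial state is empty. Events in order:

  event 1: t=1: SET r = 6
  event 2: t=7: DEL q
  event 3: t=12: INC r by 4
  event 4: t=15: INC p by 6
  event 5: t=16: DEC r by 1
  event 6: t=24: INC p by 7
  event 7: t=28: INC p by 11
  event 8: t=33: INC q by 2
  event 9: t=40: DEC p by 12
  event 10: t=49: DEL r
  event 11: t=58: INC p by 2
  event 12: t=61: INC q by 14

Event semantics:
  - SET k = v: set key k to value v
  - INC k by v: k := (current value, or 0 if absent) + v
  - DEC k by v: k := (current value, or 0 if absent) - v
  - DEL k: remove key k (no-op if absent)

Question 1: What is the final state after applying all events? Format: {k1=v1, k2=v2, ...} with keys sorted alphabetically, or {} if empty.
  after event 1 (t=1: SET r = 6): {r=6}
  after event 2 (t=7: DEL q): {r=6}
  after event 3 (t=12: INC r by 4): {r=10}
  after event 4 (t=15: INC p by 6): {p=6, r=10}
  after event 5 (t=16: DEC r by 1): {p=6, r=9}
  after event 6 (t=24: INC p by 7): {p=13, r=9}
  after event 7 (t=28: INC p by 11): {p=24, r=9}
  after event 8 (t=33: INC q by 2): {p=24, q=2, r=9}
  after event 9 (t=40: DEC p by 12): {p=12, q=2, r=9}
  after event 10 (t=49: DEL r): {p=12, q=2}
  after event 11 (t=58: INC p by 2): {p=14, q=2}
  after event 12 (t=61: INC q by 14): {p=14, q=16}

Answer: {p=14, q=16}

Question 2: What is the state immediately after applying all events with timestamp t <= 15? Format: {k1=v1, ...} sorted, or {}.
Apply events with t <= 15 (4 events):
  after event 1 (t=1: SET r = 6): {r=6}
  after event 2 (t=7: DEL q): {r=6}
  after event 3 (t=12: INC r by 4): {r=10}
  after event 4 (t=15: INC p by 6): {p=6, r=10}

Answer: {p=6, r=10}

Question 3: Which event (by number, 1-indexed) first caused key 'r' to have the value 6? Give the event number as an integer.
Answer: 1

Derivation:
Looking for first event where r becomes 6:
  event 1: r (absent) -> 6  <-- first match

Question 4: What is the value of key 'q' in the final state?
Track key 'q' through all 12 events:
  event 1 (t=1: SET r = 6): q unchanged
  event 2 (t=7: DEL q): q (absent) -> (absent)
  event 3 (t=12: INC r by 4): q unchanged
  event 4 (t=15: INC p by 6): q unchanged
  event 5 (t=16: DEC r by 1): q unchanged
  event 6 (t=24: INC p by 7): q unchanged
  event 7 (t=28: INC p by 11): q unchanged
  event 8 (t=33: INC q by 2): q (absent) -> 2
  event 9 (t=40: DEC p by 12): q unchanged
  event 10 (t=49: DEL r): q unchanged
  event 11 (t=58: INC p by 2): q unchanged
  event 12 (t=61: INC q by 14): q 2 -> 16
Final: q = 16

Answer: 16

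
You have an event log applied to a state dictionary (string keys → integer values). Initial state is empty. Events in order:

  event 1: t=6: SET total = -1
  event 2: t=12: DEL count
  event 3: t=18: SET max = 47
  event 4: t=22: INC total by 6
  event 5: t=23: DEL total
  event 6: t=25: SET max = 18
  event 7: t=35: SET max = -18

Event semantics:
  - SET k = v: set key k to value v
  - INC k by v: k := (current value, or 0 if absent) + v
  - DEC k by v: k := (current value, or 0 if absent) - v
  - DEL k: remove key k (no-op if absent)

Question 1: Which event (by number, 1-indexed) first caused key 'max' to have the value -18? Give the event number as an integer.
Looking for first event where max becomes -18:
  event 3: max = 47
  event 4: max = 47
  event 5: max = 47
  event 6: max = 18
  event 7: max 18 -> -18  <-- first match

Answer: 7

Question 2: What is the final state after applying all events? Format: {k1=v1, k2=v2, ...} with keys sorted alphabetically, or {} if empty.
Answer: {max=-18}

Derivation:
  after event 1 (t=6: SET total = -1): {total=-1}
  after event 2 (t=12: DEL count): {total=-1}
  after event 3 (t=18: SET max = 47): {max=47, total=-1}
  after event 4 (t=22: INC total by 6): {max=47, total=5}
  after event 5 (t=23: DEL total): {max=47}
  after event 6 (t=25: SET max = 18): {max=18}
  after event 7 (t=35: SET max = -18): {max=-18}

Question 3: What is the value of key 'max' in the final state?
Answer: -18

Derivation:
Track key 'max' through all 7 events:
  event 1 (t=6: SET total = -1): max unchanged
  event 2 (t=12: DEL count): max unchanged
  event 3 (t=18: SET max = 47): max (absent) -> 47
  event 4 (t=22: INC total by 6): max unchanged
  event 5 (t=23: DEL total): max unchanged
  event 6 (t=25: SET max = 18): max 47 -> 18
  event 7 (t=35: SET max = -18): max 18 -> -18
Final: max = -18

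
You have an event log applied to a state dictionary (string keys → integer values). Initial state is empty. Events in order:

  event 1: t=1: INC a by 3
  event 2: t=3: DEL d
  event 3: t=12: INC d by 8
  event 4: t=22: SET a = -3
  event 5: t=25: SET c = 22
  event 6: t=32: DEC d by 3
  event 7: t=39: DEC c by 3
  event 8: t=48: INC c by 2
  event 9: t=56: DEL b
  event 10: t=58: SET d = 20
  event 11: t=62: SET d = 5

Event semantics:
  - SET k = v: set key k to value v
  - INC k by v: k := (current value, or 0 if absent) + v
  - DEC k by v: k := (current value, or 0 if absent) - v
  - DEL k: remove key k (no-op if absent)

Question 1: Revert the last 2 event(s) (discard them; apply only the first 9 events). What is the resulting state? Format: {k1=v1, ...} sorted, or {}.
Answer: {a=-3, c=21, d=5}

Derivation:
Keep first 9 events (discard last 2):
  after event 1 (t=1: INC a by 3): {a=3}
  after event 2 (t=3: DEL d): {a=3}
  after event 3 (t=12: INC d by 8): {a=3, d=8}
  after event 4 (t=22: SET a = -3): {a=-3, d=8}
  after event 5 (t=25: SET c = 22): {a=-3, c=22, d=8}
  after event 6 (t=32: DEC d by 3): {a=-3, c=22, d=5}
  after event 7 (t=39: DEC c by 3): {a=-3, c=19, d=5}
  after event 8 (t=48: INC c by 2): {a=-3, c=21, d=5}
  after event 9 (t=56: DEL b): {a=-3, c=21, d=5}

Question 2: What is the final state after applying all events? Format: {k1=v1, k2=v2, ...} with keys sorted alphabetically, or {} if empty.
Answer: {a=-3, c=21, d=5}

Derivation:
  after event 1 (t=1: INC a by 3): {a=3}
  after event 2 (t=3: DEL d): {a=3}
  after event 3 (t=12: INC d by 8): {a=3, d=8}
  after event 4 (t=22: SET a = -3): {a=-3, d=8}
  after event 5 (t=25: SET c = 22): {a=-3, c=22, d=8}
  after event 6 (t=32: DEC d by 3): {a=-3, c=22, d=5}
  after event 7 (t=39: DEC c by 3): {a=-3, c=19, d=5}
  after event 8 (t=48: INC c by 2): {a=-3, c=21, d=5}
  after event 9 (t=56: DEL b): {a=-3, c=21, d=5}
  after event 10 (t=58: SET d = 20): {a=-3, c=21, d=20}
  after event 11 (t=62: SET d = 5): {a=-3, c=21, d=5}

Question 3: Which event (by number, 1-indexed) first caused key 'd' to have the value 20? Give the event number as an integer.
Answer: 10

Derivation:
Looking for first event where d becomes 20:
  event 3: d = 8
  event 4: d = 8
  event 5: d = 8
  event 6: d = 5
  event 7: d = 5
  event 8: d = 5
  event 9: d = 5
  event 10: d 5 -> 20  <-- first match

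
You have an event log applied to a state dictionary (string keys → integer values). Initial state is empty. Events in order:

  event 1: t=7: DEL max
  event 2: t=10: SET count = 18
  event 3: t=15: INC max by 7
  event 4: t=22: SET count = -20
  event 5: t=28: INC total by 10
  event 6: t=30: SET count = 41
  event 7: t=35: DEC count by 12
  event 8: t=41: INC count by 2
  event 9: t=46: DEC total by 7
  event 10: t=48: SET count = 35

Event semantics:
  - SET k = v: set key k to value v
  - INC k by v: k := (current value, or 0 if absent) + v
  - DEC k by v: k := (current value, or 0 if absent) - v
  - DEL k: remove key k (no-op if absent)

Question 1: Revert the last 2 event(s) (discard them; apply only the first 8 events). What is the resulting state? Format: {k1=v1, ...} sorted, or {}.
Keep first 8 events (discard last 2):
  after event 1 (t=7: DEL max): {}
  after event 2 (t=10: SET count = 18): {count=18}
  after event 3 (t=15: INC max by 7): {count=18, max=7}
  after event 4 (t=22: SET count = -20): {count=-20, max=7}
  after event 5 (t=28: INC total by 10): {count=-20, max=7, total=10}
  after event 6 (t=30: SET count = 41): {count=41, max=7, total=10}
  after event 7 (t=35: DEC count by 12): {count=29, max=7, total=10}
  after event 8 (t=41: INC count by 2): {count=31, max=7, total=10}

Answer: {count=31, max=7, total=10}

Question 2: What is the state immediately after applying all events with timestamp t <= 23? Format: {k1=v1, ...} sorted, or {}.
Apply events with t <= 23 (4 events):
  after event 1 (t=7: DEL max): {}
  after event 2 (t=10: SET count = 18): {count=18}
  after event 3 (t=15: INC max by 7): {count=18, max=7}
  after event 4 (t=22: SET count = -20): {count=-20, max=7}

Answer: {count=-20, max=7}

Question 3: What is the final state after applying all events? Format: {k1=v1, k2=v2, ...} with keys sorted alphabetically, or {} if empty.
Answer: {count=35, max=7, total=3}

Derivation:
  after event 1 (t=7: DEL max): {}
  after event 2 (t=10: SET count = 18): {count=18}
  after event 3 (t=15: INC max by 7): {count=18, max=7}
  after event 4 (t=22: SET count = -20): {count=-20, max=7}
  after event 5 (t=28: INC total by 10): {count=-20, max=7, total=10}
  after event 6 (t=30: SET count = 41): {count=41, max=7, total=10}
  after event 7 (t=35: DEC count by 12): {count=29, max=7, total=10}
  after event 8 (t=41: INC count by 2): {count=31, max=7, total=10}
  after event 9 (t=46: DEC total by 7): {count=31, max=7, total=3}
  after event 10 (t=48: SET count = 35): {count=35, max=7, total=3}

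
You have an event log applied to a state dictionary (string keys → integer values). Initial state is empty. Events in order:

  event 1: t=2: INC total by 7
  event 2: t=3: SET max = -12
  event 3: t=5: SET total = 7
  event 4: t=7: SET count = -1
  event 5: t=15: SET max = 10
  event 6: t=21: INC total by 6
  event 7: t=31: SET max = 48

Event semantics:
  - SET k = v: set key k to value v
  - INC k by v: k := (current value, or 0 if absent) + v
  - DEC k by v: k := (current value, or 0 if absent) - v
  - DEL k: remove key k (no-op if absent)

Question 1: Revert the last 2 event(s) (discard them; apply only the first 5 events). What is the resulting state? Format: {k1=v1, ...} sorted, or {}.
Answer: {count=-1, max=10, total=7}

Derivation:
Keep first 5 events (discard last 2):
  after event 1 (t=2: INC total by 7): {total=7}
  after event 2 (t=3: SET max = -12): {max=-12, total=7}
  after event 3 (t=5: SET total = 7): {max=-12, total=7}
  after event 4 (t=7: SET count = -1): {count=-1, max=-12, total=7}
  after event 5 (t=15: SET max = 10): {count=-1, max=10, total=7}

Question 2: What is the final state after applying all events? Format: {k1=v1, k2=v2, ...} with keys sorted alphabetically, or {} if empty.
Answer: {count=-1, max=48, total=13}

Derivation:
  after event 1 (t=2: INC total by 7): {total=7}
  after event 2 (t=3: SET max = -12): {max=-12, total=7}
  after event 3 (t=5: SET total = 7): {max=-12, total=7}
  after event 4 (t=7: SET count = -1): {count=-1, max=-12, total=7}
  after event 5 (t=15: SET max = 10): {count=-1, max=10, total=7}
  after event 6 (t=21: INC total by 6): {count=-1, max=10, total=13}
  after event 7 (t=31: SET max = 48): {count=-1, max=48, total=13}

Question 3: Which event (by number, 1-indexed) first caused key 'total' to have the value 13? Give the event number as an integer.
Looking for first event where total becomes 13:
  event 1: total = 7
  event 2: total = 7
  event 3: total = 7
  event 4: total = 7
  event 5: total = 7
  event 6: total 7 -> 13  <-- first match

Answer: 6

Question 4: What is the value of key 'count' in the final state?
Track key 'count' through all 7 events:
  event 1 (t=2: INC total by 7): count unchanged
  event 2 (t=3: SET max = -12): count unchanged
  event 3 (t=5: SET total = 7): count unchanged
  event 4 (t=7: SET count = -1): count (absent) -> -1
  event 5 (t=15: SET max = 10): count unchanged
  event 6 (t=21: INC total by 6): count unchanged
  event 7 (t=31: SET max = 48): count unchanged
Final: count = -1

Answer: -1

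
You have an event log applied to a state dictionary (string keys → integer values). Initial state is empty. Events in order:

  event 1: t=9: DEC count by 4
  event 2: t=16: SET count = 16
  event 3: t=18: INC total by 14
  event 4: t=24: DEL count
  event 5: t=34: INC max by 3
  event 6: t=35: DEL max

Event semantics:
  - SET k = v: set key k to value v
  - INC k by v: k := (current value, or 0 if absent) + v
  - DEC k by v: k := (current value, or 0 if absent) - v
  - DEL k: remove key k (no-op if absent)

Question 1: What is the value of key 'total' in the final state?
Answer: 14

Derivation:
Track key 'total' through all 6 events:
  event 1 (t=9: DEC count by 4): total unchanged
  event 2 (t=16: SET count = 16): total unchanged
  event 3 (t=18: INC total by 14): total (absent) -> 14
  event 4 (t=24: DEL count): total unchanged
  event 5 (t=34: INC max by 3): total unchanged
  event 6 (t=35: DEL max): total unchanged
Final: total = 14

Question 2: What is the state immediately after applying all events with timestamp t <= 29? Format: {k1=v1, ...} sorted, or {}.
Answer: {total=14}

Derivation:
Apply events with t <= 29 (4 events):
  after event 1 (t=9: DEC count by 4): {count=-4}
  after event 2 (t=16: SET count = 16): {count=16}
  after event 3 (t=18: INC total by 14): {count=16, total=14}
  after event 4 (t=24: DEL count): {total=14}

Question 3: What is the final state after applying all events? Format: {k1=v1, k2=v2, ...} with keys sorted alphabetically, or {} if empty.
Answer: {total=14}

Derivation:
  after event 1 (t=9: DEC count by 4): {count=-4}
  after event 2 (t=16: SET count = 16): {count=16}
  after event 3 (t=18: INC total by 14): {count=16, total=14}
  after event 4 (t=24: DEL count): {total=14}
  after event 5 (t=34: INC max by 3): {max=3, total=14}
  after event 6 (t=35: DEL max): {total=14}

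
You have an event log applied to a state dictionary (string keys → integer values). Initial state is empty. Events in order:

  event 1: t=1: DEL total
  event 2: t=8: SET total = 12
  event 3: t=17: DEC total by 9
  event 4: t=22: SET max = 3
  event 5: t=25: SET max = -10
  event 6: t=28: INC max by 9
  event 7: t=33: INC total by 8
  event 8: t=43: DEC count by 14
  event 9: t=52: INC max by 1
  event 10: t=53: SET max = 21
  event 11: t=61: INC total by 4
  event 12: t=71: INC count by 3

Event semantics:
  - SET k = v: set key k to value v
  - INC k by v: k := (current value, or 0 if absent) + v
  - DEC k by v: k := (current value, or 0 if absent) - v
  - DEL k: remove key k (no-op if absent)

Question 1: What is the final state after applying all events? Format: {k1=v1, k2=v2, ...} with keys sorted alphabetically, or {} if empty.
  after event 1 (t=1: DEL total): {}
  after event 2 (t=8: SET total = 12): {total=12}
  after event 3 (t=17: DEC total by 9): {total=3}
  after event 4 (t=22: SET max = 3): {max=3, total=3}
  after event 5 (t=25: SET max = -10): {max=-10, total=3}
  after event 6 (t=28: INC max by 9): {max=-1, total=3}
  after event 7 (t=33: INC total by 8): {max=-1, total=11}
  after event 8 (t=43: DEC count by 14): {count=-14, max=-1, total=11}
  after event 9 (t=52: INC max by 1): {count=-14, max=0, total=11}
  after event 10 (t=53: SET max = 21): {count=-14, max=21, total=11}
  after event 11 (t=61: INC total by 4): {count=-14, max=21, total=15}
  after event 12 (t=71: INC count by 3): {count=-11, max=21, total=15}

Answer: {count=-11, max=21, total=15}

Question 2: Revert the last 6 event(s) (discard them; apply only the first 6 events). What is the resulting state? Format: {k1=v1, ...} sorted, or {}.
Keep first 6 events (discard last 6):
  after event 1 (t=1: DEL total): {}
  after event 2 (t=8: SET total = 12): {total=12}
  after event 3 (t=17: DEC total by 9): {total=3}
  after event 4 (t=22: SET max = 3): {max=3, total=3}
  after event 5 (t=25: SET max = -10): {max=-10, total=3}
  after event 6 (t=28: INC max by 9): {max=-1, total=3}

Answer: {max=-1, total=3}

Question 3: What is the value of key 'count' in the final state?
Track key 'count' through all 12 events:
  event 1 (t=1: DEL total): count unchanged
  event 2 (t=8: SET total = 12): count unchanged
  event 3 (t=17: DEC total by 9): count unchanged
  event 4 (t=22: SET max = 3): count unchanged
  event 5 (t=25: SET max = -10): count unchanged
  event 6 (t=28: INC max by 9): count unchanged
  event 7 (t=33: INC total by 8): count unchanged
  event 8 (t=43: DEC count by 14): count (absent) -> -14
  event 9 (t=52: INC max by 1): count unchanged
  event 10 (t=53: SET max = 21): count unchanged
  event 11 (t=61: INC total by 4): count unchanged
  event 12 (t=71: INC count by 3): count -14 -> -11
Final: count = -11

Answer: -11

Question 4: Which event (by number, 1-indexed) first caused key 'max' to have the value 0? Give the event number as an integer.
Answer: 9

Derivation:
Looking for first event where max becomes 0:
  event 4: max = 3
  event 5: max = -10
  event 6: max = -1
  event 7: max = -1
  event 8: max = -1
  event 9: max -1 -> 0  <-- first match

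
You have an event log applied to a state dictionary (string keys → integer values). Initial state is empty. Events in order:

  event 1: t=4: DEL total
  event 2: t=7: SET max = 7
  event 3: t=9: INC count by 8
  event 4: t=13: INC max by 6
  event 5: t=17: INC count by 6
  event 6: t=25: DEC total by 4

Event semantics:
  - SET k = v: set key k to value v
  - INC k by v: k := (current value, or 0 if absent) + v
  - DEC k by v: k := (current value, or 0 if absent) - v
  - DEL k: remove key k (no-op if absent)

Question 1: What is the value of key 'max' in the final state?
Answer: 13

Derivation:
Track key 'max' through all 6 events:
  event 1 (t=4: DEL total): max unchanged
  event 2 (t=7: SET max = 7): max (absent) -> 7
  event 3 (t=9: INC count by 8): max unchanged
  event 4 (t=13: INC max by 6): max 7 -> 13
  event 5 (t=17: INC count by 6): max unchanged
  event 6 (t=25: DEC total by 4): max unchanged
Final: max = 13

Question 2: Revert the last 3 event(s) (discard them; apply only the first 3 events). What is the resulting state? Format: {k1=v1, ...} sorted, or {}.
Keep first 3 events (discard last 3):
  after event 1 (t=4: DEL total): {}
  after event 2 (t=7: SET max = 7): {max=7}
  after event 3 (t=9: INC count by 8): {count=8, max=7}

Answer: {count=8, max=7}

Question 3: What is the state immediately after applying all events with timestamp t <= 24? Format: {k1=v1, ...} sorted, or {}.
Apply events with t <= 24 (5 events):
  after event 1 (t=4: DEL total): {}
  after event 2 (t=7: SET max = 7): {max=7}
  after event 3 (t=9: INC count by 8): {count=8, max=7}
  after event 4 (t=13: INC max by 6): {count=8, max=13}
  after event 5 (t=17: INC count by 6): {count=14, max=13}

Answer: {count=14, max=13}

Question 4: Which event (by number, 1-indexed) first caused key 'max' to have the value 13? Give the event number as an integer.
Answer: 4

Derivation:
Looking for first event where max becomes 13:
  event 2: max = 7
  event 3: max = 7
  event 4: max 7 -> 13  <-- first match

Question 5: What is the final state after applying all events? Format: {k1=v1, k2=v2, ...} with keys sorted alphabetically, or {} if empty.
  after event 1 (t=4: DEL total): {}
  after event 2 (t=7: SET max = 7): {max=7}
  after event 3 (t=9: INC count by 8): {count=8, max=7}
  after event 4 (t=13: INC max by 6): {count=8, max=13}
  after event 5 (t=17: INC count by 6): {count=14, max=13}
  after event 6 (t=25: DEC total by 4): {count=14, max=13, total=-4}

Answer: {count=14, max=13, total=-4}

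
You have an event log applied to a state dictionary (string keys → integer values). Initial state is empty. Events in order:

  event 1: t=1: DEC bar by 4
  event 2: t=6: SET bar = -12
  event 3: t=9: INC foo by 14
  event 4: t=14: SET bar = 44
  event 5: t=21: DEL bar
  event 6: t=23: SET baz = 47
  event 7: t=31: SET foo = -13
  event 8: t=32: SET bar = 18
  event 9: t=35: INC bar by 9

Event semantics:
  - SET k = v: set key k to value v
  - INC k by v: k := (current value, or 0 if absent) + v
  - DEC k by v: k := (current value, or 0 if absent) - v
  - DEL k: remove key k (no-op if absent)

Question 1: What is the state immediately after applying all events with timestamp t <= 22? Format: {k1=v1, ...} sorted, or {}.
Answer: {foo=14}

Derivation:
Apply events with t <= 22 (5 events):
  after event 1 (t=1: DEC bar by 4): {bar=-4}
  after event 2 (t=6: SET bar = -12): {bar=-12}
  after event 3 (t=9: INC foo by 14): {bar=-12, foo=14}
  after event 4 (t=14: SET bar = 44): {bar=44, foo=14}
  after event 5 (t=21: DEL bar): {foo=14}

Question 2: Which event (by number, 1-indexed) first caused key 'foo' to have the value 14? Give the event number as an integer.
Looking for first event where foo becomes 14:
  event 3: foo (absent) -> 14  <-- first match

Answer: 3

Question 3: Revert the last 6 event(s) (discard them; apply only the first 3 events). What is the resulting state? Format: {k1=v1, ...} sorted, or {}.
Keep first 3 events (discard last 6):
  after event 1 (t=1: DEC bar by 4): {bar=-4}
  after event 2 (t=6: SET bar = -12): {bar=-12}
  after event 3 (t=9: INC foo by 14): {bar=-12, foo=14}

Answer: {bar=-12, foo=14}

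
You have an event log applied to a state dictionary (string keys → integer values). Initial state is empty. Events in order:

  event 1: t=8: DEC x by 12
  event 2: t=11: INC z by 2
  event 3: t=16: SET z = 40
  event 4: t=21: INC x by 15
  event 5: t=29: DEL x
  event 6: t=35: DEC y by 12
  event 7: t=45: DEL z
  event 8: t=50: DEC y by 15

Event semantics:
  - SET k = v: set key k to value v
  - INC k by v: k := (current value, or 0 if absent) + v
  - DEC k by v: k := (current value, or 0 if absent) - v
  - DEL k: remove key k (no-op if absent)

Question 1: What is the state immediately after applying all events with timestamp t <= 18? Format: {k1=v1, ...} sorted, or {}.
Apply events with t <= 18 (3 events):
  after event 1 (t=8: DEC x by 12): {x=-12}
  after event 2 (t=11: INC z by 2): {x=-12, z=2}
  after event 3 (t=16: SET z = 40): {x=-12, z=40}

Answer: {x=-12, z=40}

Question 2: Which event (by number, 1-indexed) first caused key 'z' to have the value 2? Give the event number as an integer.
Looking for first event where z becomes 2:
  event 2: z (absent) -> 2  <-- first match

Answer: 2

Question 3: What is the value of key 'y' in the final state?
Track key 'y' through all 8 events:
  event 1 (t=8: DEC x by 12): y unchanged
  event 2 (t=11: INC z by 2): y unchanged
  event 3 (t=16: SET z = 40): y unchanged
  event 4 (t=21: INC x by 15): y unchanged
  event 5 (t=29: DEL x): y unchanged
  event 6 (t=35: DEC y by 12): y (absent) -> -12
  event 7 (t=45: DEL z): y unchanged
  event 8 (t=50: DEC y by 15): y -12 -> -27
Final: y = -27

Answer: -27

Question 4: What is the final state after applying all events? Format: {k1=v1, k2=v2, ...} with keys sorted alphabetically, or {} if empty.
Answer: {y=-27}

Derivation:
  after event 1 (t=8: DEC x by 12): {x=-12}
  after event 2 (t=11: INC z by 2): {x=-12, z=2}
  after event 3 (t=16: SET z = 40): {x=-12, z=40}
  after event 4 (t=21: INC x by 15): {x=3, z=40}
  after event 5 (t=29: DEL x): {z=40}
  after event 6 (t=35: DEC y by 12): {y=-12, z=40}
  after event 7 (t=45: DEL z): {y=-12}
  after event 8 (t=50: DEC y by 15): {y=-27}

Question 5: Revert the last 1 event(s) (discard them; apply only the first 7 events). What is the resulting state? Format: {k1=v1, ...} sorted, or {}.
Answer: {y=-12}

Derivation:
Keep first 7 events (discard last 1):
  after event 1 (t=8: DEC x by 12): {x=-12}
  after event 2 (t=11: INC z by 2): {x=-12, z=2}
  after event 3 (t=16: SET z = 40): {x=-12, z=40}
  after event 4 (t=21: INC x by 15): {x=3, z=40}
  after event 5 (t=29: DEL x): {z=40}
  after event 6 (t=35: DEC y by 12): {y=-12, z=40}
  after event 7 (t=45: DEL z): {y=-12}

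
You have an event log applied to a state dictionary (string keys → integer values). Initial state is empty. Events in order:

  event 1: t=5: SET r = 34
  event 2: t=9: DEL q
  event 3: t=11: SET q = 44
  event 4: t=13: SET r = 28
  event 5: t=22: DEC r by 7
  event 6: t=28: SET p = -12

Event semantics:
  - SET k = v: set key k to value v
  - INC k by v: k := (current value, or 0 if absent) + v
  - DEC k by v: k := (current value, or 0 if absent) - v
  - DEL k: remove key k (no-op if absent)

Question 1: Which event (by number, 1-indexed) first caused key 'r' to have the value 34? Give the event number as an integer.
Looking for first event where r becomes 34:
  event 1: r (absent) -> 34  <-- first match

Answer: 1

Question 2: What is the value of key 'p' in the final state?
Track key 'p' through all 6 events:
  event 1 (t=5: SET r = 34): p unchanged
  event 2 (t=9: DEL q): p unchanged
  event 3 (t=11: SET q = 44): p unchanged
  event 4 (t=13: SET r = 28): p unchanged
  event 5 (t=22: DEC r by 7): p unchanged
  event 6 (t=28: SET p = -12): p (absent) -> -12
Final: p = -12

Answer: -12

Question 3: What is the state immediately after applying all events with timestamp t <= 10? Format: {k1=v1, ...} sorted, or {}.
Answer: {r=34}

Derivation:
Apply events with t <= 10 (2 events):
  after event 1 (t=5: SET r = 34): {r=34}
  after event 2 (t=9: DEL q): {r=34}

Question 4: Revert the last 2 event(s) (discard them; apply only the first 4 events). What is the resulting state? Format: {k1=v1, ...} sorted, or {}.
Answer: {q=44, r=28}

Derivation:
Keep first 4 events (discard last 2):
  after event 1 (t=5: SET r = 34): {r=34}
  after event 2 (t=9: DEL q): {r=34}
  after event 3 (t=11: SET q = 44): {q=44, r=34}
  after event 4 (t=13: SET r = 28): {q=44, r=28}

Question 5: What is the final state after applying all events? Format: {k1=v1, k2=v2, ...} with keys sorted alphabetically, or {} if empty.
Answer: {p=-12, q=44, r=21}

Derivation:
  after event 1 (t=5: SET r = 34): {r=34}
  after event 2 (t=9: DEL q): {r=34}
  after event 3 (t=11: SET q = 44): {q=44, r=34}
  after event 4 (t=13: SET r = 28): {q=44, r=28}
  after event 5 (t=22: DEC r by 7): {q=44, r=21}
  after event 6 (t=28: SET p = -12): {p=-12, q=44, r=21}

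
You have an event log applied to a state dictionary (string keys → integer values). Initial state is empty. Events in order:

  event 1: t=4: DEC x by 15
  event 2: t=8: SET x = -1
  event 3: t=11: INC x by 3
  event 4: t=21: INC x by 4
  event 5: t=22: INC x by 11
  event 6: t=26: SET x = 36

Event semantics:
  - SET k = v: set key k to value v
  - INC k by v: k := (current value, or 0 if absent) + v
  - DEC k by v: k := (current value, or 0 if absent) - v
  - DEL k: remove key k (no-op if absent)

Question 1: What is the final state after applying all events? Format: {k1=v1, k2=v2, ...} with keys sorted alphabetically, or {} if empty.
Answer: {x=36}

Derivation:
  after event 1 (t=4: DEC x by 15): {x=-15}
  after event 2 (t=8: SET x = -1): {x=-1}
  after event 3 (t=11: INC x by 3): {x=2}
  after event 4 (t=21: INC x by 4): {x=6}
  after event 5 (t=22: INC x by 11): {x=17}
  after event 6 (t=26: SET x = 36): {x=36}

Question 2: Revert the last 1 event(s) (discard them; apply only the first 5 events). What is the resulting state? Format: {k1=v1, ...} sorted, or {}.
Keep first 5 events (discard last 1):
  after event 1 (t=4: DEC x by 15): {x=-15}
  after event 2 (t=8: SET x = -1): {x=-1}
  after event 3 (t=11: INC x by 3): {x=2}
  after event 4 (t=21: INC x by 4): {x=6}
  after event 5 (t=22: INC x by 11): {x=17}

Answer: {x=17}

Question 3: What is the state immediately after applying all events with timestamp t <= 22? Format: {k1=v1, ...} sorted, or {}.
Answer: {x=17}

Derivation:
Apply events with t <= 22 (5 events):
  after event 1 (t=4: DEC x by 15): {x=-15}
  after event 2 (t=8: SET x = -1): {x=-1}
  after event 3 (t=11: INC x by 3): {x=2}
  after event 4 (t=21: INC x by 4): {x=6}
  after event 5 (t=22: INC x by 11): {x=17}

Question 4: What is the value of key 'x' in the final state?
Track key 'x' through all 6 events:
  event 1 (t=4: DEC x by 15): x (absent) -> -15
  event 2 (t=8: SET x = -1): x -15 -> -1
  event 3 (t=11: INC x by 3): x -1 -> 2
  event 4 (t=21: INC x by 4): x 2 -> 6
  event 5 (t=22: INC x by 11): x 6 -> 17
  event 6 (t=26: SET x = 36): x 17 -> 36
Final: x = 36

Answer: 36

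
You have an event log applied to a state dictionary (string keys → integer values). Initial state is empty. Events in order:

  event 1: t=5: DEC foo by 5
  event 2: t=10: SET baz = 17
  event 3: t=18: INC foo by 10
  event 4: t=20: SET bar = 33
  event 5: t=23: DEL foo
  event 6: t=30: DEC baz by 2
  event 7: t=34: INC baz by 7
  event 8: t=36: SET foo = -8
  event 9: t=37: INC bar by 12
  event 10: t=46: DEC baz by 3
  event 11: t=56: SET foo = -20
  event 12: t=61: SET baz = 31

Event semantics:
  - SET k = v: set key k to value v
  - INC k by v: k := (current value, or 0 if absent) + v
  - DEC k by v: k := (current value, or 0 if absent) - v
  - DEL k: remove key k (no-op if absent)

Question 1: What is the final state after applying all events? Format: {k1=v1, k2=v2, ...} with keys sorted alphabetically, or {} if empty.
  after event 1 (t=5: DEC foo by 5): {foo=-5}
  after event 2 (t=10: SET baz = 17): {baz=17, foo=-5}
  after event 3 (t=18: INC foo by 10): {baz=17, foo=5}
  after event 4 (t=20: SET bar = 33): {bar=33, baz=17, foo=5}
  after event 5 (t=23: DEL foo): {bar=33, baz=17}
  after event 6 (t=30: DEC baz by 2): {bar=33, baz=15}
  after event 7 (t=34: INC baz by 7): {bar=33, baz=22}
  after event 8 (t=36: SET foo = -8): {bar=33, baz=22, foo=-8}
  after event 9 (t=37: INC bar by 12): {bar=45, baz=22, foo=-8}
  after event 10 (t=46: DEC baz by 3): {bar=45, baz=19, foo=-8}
  after event 11 (t=56: SET foo = -20): {bar=45, baz=19, foo=-20}
  after event 12 (t=61: SET baz = 31): {bar=45, baz=31, foo=-20}

Answer: {bar=45, baz=31, foo=-20}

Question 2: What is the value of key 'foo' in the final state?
Answer: -20

Derivation:
Track key 'foo' through all 12 events:
  event 1 (t=5: DEC foo by 5): foo (absent) -> -5
  event 2 (t=10: SET baz = 17): foo unchanged
  event 3 (t=18: INC foo by 10): foo -5 -> 5
  event 4 (t=20: SET bar = 33): foo unchanged
  event 5 (t=23: DEL foo): foo 5 -> (absent)
  event 6 (t=30: DEC baz by 2): foo unchanged
  event 7 (t=34: INC baz by 7): foo unchanged
  event 8 (t=36: SET foo = -8): foo (absent) -> -8
  event 9 (t=37: INC bar by 12): foo unchanged
  event 10 (t=46: DEC baz by 3): foo unchanged
  event 11 (t=56: SET foo = -20): foo -8 -> -20
  event 12 (t=61: SET baz = 31): foo unchanged
Final: foo = -20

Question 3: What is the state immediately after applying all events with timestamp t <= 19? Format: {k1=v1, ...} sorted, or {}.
Apply events with t <= 19 (3 events):
  after event 1 (t=5: DEC foo by 5): {foo=-5}
  after event 2 (t=10: SET baz = 17): {baz=17, foo=-5}
  after event 3 (t=18: INC foo by 10): {baz=17, foo=5}

Answer: {baz=17, foo=5}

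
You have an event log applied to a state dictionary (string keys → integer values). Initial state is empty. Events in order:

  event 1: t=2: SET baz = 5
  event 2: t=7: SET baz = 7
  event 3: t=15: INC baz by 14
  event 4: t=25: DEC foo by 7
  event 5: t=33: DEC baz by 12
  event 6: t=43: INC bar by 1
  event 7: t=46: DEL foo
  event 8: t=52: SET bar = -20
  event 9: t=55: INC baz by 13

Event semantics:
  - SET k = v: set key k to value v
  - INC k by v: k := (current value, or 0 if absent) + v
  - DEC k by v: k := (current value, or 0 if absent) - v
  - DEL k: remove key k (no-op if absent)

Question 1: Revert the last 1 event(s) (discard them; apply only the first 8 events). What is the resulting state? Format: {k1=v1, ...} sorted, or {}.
Keep first 8 events (discard last 1):
  after event 1 (t=2: SET baz = 5): {baz=5}
  after event 2 (t=7: SET baz = 7): {baz=7}
  after event 3 (t=15: INC baz by 14): {baz=21}
  after event 4 (t=25: DEC foo by 7): {baz=21, foo=-7}
  after event 5 (t=33: DEC baz by 12): {baz=9, foo=-7}
  after event 6 (t=43: INC bar by 1): {bar=1, baz=9, foo=-7}
  after event 7 (t=46: DEL foo): {bar=1, baz=9}
  after event 8 (t=52: SET bar = -20): {bar=-20, baz=9}

Answer: {bar=-20, baz=9}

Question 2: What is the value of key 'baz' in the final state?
Answer: 22

Derivation:
Track key 'baz' through all 9 events:
  event 1 (t=2: SET baz = 5): baz (absent) -> 5
  event 2 (t=7: SET baz = 7): baz 5 -> 7
  event 3 (t=15: INC baz by 14): baz 7 -> 21
  event 4 (t=25: DEC foo by 7): baz unchanged
  event 5 (t=33: DEC baz by 12): baz 21 -> 9
  event 6 (t=43: INC bar by 1): baz unchanged
  event 7 (t=46: DEL foo): baz unchanged
  event 8 (t=52: SET bar = -20): baz unchanged
  event 9 (t=55: INC baz by 13): baz 9 -> 22
Final: baz = 22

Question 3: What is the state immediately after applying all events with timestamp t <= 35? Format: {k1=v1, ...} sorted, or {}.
Apply events with t <= 35 (5 events):
  after event 1 (t=2: SET baz = 5): {baz=5}
  after event 2 (t=7: SET baz = 7): {baz=7}
  after event 3 (t=15: INC baz by 14): {baz=21}
  after event 4 (t=25: DEC foo by 7): {baz=21, foo=-7}
  after event 5 (t=33: DEC baz by 12): {baz=9, foo=-7}

Answer: {baz=9, foo=-7}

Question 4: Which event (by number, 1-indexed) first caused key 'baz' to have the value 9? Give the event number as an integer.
Looking for first event where baz becomes 9:
  event 1: baz = 5
  event 2: baz = 7
  event 3: baz = 21
  event 4: baz = 21
  event 5: baz 21 -> 9  <-- first match

Answer: 5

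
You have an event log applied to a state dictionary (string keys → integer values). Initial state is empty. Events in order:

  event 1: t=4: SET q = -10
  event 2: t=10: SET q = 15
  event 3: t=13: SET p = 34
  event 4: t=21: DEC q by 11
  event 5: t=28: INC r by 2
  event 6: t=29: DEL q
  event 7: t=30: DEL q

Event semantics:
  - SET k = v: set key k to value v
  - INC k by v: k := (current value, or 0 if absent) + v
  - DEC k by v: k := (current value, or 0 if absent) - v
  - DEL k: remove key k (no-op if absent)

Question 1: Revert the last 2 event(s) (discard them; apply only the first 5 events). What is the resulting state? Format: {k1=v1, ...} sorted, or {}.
Keep first 5 events (discard last 2):
  after event 1 (t=4: SET q = -10): {q=-10}
  after event 2 (t=10: SET q = 15): {q=15}
  after event 3 (t=13: SET p = 34): {p=34, q=15}
  after event 4 (t=21: DEC q by 11): {p=34, q=4}
  after event 5 (t=28: INC r by 2): {p=34, q=4, r=2}

Answer: {p=34, q=4, r=2}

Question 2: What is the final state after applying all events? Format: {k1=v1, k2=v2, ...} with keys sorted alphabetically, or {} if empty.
  after event 1 (t=4: SET q = -10): {q=-10}
  after event 2 (t=10: SET q = 15): {q=15}
  after event 3 (t=13: SET p = 34): {p=34, q=15}
  after event 4 (t=21: DEC q by 11): {p=34, q=4}
  after event 5 (t=28: INC r by 2): {p=34, q=4, r=2}
  after event 6 (t=29: DEL q): {p=34, r=2}
  after event 7 (t=30: DEL q): {p=34, r=2}

Answer: {p=34, r=2}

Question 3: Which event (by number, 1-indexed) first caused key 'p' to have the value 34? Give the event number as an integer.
Answer: 3

Derivation:
Looking for first event where p becomes 34:
  event 3: p (absent) -> 34  <-- first match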